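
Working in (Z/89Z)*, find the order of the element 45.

11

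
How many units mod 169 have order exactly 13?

12

φ(169) = φ(13^2) = 13·(13−1) = 156 = 2^2 · 3 · 13.
Since (Z/169Z)^× is cyclic of order 156, the number of elements of order d is φ(d) when d | 156 and 0 otherwise.
13 | 156, and φ(13) = 13 − 1 = 12.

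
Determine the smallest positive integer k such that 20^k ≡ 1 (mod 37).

36

By Lagrange's theorem, ord_37(20) divides φ(37) = 37 − 1 = 36 = 2^2 · 3^2.
Divisors of 36: 1, 2, 3, 4, 6, 9, 12, 18, 36.
Evaluate successive powers at the divisors of 36:
20^1 ≡ 20 (mod 37)
20^2 ≡ 30 (mod 37)
20^3 ≡ 8 (mod 37)
20^4 ≡ 12 (mod 37)
20^6 ≡ 27 (mod 37)
20^9 ≡ 31 (mod 37)
20^12 ≡ 26 (mod 37)
20^18 ≡ 36 (mod 37)
20^36 ≡ 1 (mod 37) ✓
The smallest such exponent is 36, so the order of 20 is 36.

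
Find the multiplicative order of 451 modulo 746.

Since 451 ∈ (Z/746Z)^×, its order divides φ(746) = φ(2)·φ(373) = 1·372 = 372 = 2^2 · 3 · 31.
Divisors of 372: 1, 2, 3, 4, 6, 12, 31, 62, 93, 124, 186, 372.
Test each divisor d:
451^1 ≡ 451 (mod 746)
451^2 ≡ 489 (mod 746)
451^3 ≡ 469 (mod 746)
451^4 ≡ 401 (mod 746)
451^6 ≡ 637 (mod 746)
451^12 ≡ 691 (mod 746)
451^31 ≡ 173 (mod 746)
451^62 ≡ 89 (mod 746)
451^93 ≡ 477 (mod 746)
451^124 ≡ 461 (mod 746)
451^186 ≡ 745 (mod 746)
451^372 ≡ 1 (mod 746) ✓
Hence ord(451) = 372.

372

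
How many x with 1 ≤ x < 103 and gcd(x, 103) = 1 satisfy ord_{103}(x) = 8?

φ(103) = 103 − 1 = 102 = 2 · 3 · 17.
(Z/103Z)^× is cyclic (|G| = 102); a cyclic group of order m has exactly φ(d) elements of each order d | m, and none otherwise.
Since 8 ∤ 102, the count is 0.

0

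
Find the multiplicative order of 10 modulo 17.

16

By Lagrange's theorem, ord_17(10) divides φ(17) = 17 − 1 = 16 = 2^4.
Divisors of 16: 1, 2, 4, 8, 16.
Test each divisor d:
10^1 ≡ 10 (mod 17)
10^2 ≡ 15 (mod 17)
10^4 ≡ 4 (mod 17)
10^8 ≡ 16 (mod 17)
10^16 ≡ 1 (mod 17) ✓
Hence ord(10) = 16.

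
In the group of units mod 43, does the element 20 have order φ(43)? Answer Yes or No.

Yes

φ(43) = 43 − 1 = 42 = 2 · 3 · 7.
20 is a primitive root mod 43 iff 20^(φ(43)/q) ≢ 1 for every prime q | φ(43), i.e. q ∈ {2, 3, 7}.
20^21 ≡ 42 (mod 43)  [q = 2: ≢ 1 ✓]
20^14 ≡ 36 (mod 43)  [q = 3: ≢ 1 ✓]
20^6 ≡ 4 (mod 43)  [q = 7: ≢ 1 ✓]
Every test exponent gives a nontrivial residue, hence 20 generates the full group.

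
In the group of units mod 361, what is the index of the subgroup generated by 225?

By Lagrange's theorem, ord_361(225) divides φ(361) = φ(19^2) = 19·(19−1) = 342 = 2 · 3^2 · 19.
Divisors of 342: 1, 2, 3, 6, 9, 18, 19, 38, 57, 114, 171, 342.
Check 225^d mod 361 for each divisor in increasing order:
225^1 ≡ 225 (mod 361)
225^2 ≡ 85 (mod 361)
225^3 ≡ 353 (mod 361)
225^6 ≡ 64 (mod 361)
225^9 ≡ 210 (mod 361)
225^18 ≡ 58 (mod 361)
225^19 ≡ 54 (mod 361)
225^38 ≡ 28 (mod 361)
225^57 ≡ 68 (mod 361)
225^114 ≡ 292 (mod 361)
225^171 ≡ 1 (mod 361) ✓
Thus |⟨225⟩| = ord(225) = 171.
[(Z/361Z)^× : ⟨225⟩] = 342/171 = 2.

2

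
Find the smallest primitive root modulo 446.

φ(446) = φ(2)·φ(223) = 1·222 = 222 = 2 · 3 · 37.
Test candidates g = 2, 3, … against the prime factors q ∈ {2, 3, 37} of φ(446): g is a generator iff g^(222/q) ≢ 1 for every such q.
g = 2: gcd(2, 446) = 2 > 1, not a unit — skip.
g = 3: 3^111 ≡ 445; 3^74 ≡ 183; 3^6 ≡ 283 — none is 1, so 3 is a primitive root.
So 3 is the smallest generator of (Z/446Z)^×.

3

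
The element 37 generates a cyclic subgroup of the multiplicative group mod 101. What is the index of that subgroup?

ord(37) | φ(101) = 101 − 1 = 100 = 2^2 · 5^2.
Divisors of 100: 1, 2, 4, 5, 10, 20, 25, 50, 100.
Test each divisor d:
37^1 ≡ 37 (mod 101)
37^2 ≡ 56 (mod 101)
37^4 ≡ 5 (mod 101)
37^5 ≡ 84 (mod 101)
37^10 ≡ 87 (mod 101)
37^20 ≡ 95 (mod 101)
37^25 ≡ 1 (mod 101) ✓
The order of 37 is 25, so the subgroup it generates has 25 elements.
Index = |(Z/101Z)^×| / |⟨37⟩| = 100 / 25 = 4.

4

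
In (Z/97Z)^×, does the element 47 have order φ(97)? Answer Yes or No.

No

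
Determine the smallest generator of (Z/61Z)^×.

2

φ(61) = 61 − 1 = 60 = 2^2 · 3 · 5.
Test candidates g = 2, 3, … against the prime factors q ∈ {2, 3, 5} of φ(61): g is a generator iff g^(60/q) ≢ 1 for every such q.
g = 2: 2^30 ≡ 60; 2^20 ≡ 47; 2^12 ≡ 9 — none is 1, so 2 is a primitive root.
So 2 is the smallest generator of (Z/61Z)^×.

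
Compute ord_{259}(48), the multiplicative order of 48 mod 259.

6

The order of 48 must divide φ(259) = φ(7·37) = (7−1)·(37−1) = 6·36 = 216 = 2^3 · 3^3.
Divisors of 216: 1, 2, 3, 4, 6, 8, 9, 12, 18, 24, 27, 36, 54, 72, 108, 216.
Compute 48^d (mod 259) for the divisors d until we hit 1:
48^1 ≡ 48
48^2 ≡ 232
48^3 ≡ 258
48^4 ≡ 211
48^6 ≡ 1
Therefore the multiplicative order of 48 modulo 259 is 6.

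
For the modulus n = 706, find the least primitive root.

3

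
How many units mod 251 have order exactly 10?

4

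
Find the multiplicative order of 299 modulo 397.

396

Since 299 ∈ (Z/397Z)^×, its order divides φ(397) = 397 − 1 = 396 = 2^2 · 3^2 · 11.
Divisors of 396: 1, 2, 3, 4, 6, 9, 11, 12, 18, 22, 33, 36, 44, 66, 99, 132, 198, 396.
Test each divisor d:
299^1 ≡ 299 (mod 397)
299^2 ≡ 76 (mod 397)
299^3 ≡ 95 (mod 397)
299^4 ≡ 218 (mod 397)
299^6 ≡ 291 (mod 397)
299^9 ≡ 252 (mod 397)
299^11 ≡ 96 (mod 397)
299^12 ≡ 120 (mod 397)
299^18 ≡ 381 (mod 397)
299^22 ≡ 85 (mod 397)
299^33 ≡ 220 (mod 397)
299^36 ≡ 256 (mod 397)
299^44 ≡ 79 (mod 397)
299^66 ≡ 363 (mod 397)
299^99 ≡ 63 (mod 397)
299^132 ≡ 362 (mod 397)
299^198 ≡ 396 (mod 397)
299^396 ≡ 1 (mod 397) ✓
So ord_397(299) = 396.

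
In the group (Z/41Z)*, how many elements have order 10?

4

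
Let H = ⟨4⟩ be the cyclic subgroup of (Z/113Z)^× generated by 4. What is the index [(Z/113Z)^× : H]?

8

Since 4 ∈ (Z/113Z)^×, its order divides φ(113) = 113 − 1 = 112 = 2^4 · 7.
Divisors of 112: 1, 2, 4, 7, 8, 14, 16, 28, 56, 112.
Compute 4^d (mod 113) for the divisors d until we hit 1:
4^1 ≡ 4
4^2 ≡ 16
4^4 ≡ 30
4^7 ≡ 112
4^8 ≡ 109
4^14 ≡ 1
So ord_113(4) = 14, hence |⟨4⟩| = 14.
The index is φ(113) / ord(4) = 112 / 14 = 8.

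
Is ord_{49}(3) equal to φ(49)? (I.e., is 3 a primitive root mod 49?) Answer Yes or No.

φ(49) = φ(7^2) = 7·(7−1) = 42 = 2 · 3 · 7.
It suffices to check that the order of 3 is not a proper divisor of 42: compute 3^(42/q) for q ∈ {2, 3, 7}.
3^21 ≡ 48 (mod 49)  [q = 2: ≢ 1 ✓]
3^14 ≡ 30 (mod 49)  [q = 3: ≢ 1 ✓]
3^6 ≡ 43 (mod 49)  [q = 7: ≢ 1 ✓]
All checks pass, so 3 has order 42 and is a primitive root modulo 49.

Yes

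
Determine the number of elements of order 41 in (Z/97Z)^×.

φ(97) = 97 − 1 = 96 = 2^5 · 3.
In a cyclic group of order 96, there are φ(d) elements of order d for each divisor d of 96, and zero for non-divisors.
Here 96 is not a multiple of 41, so there are no elements of order 41.

0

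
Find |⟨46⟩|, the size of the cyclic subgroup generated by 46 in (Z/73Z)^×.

4

The order of 46 must divide φ(73) = 73 − 1 = 72 = 2^3 · 3^2.
Divisors of 72: 1, 2, 3, 4, 6, 8, 9, 12, 18, 24, 36, 72.
Check 46^d mod 73 for each divisor in increasing order:
46^1 ≡ 46 (mod 73)
46^2 ≡ 72 (mod 73)
46^3 ≡ 27 (mod 73)
46^4 ≡ 1 (mod 73) ✓
So ord_73(46) = 4.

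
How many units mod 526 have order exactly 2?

φ(526) = φ(2)·φ(263) = 1·262 = 262 = 2 · 131.
(Z/526Z)^× is cyclic (|G| = 262); a cyclic group of order m has exactly φ(d) elements of each order d | m, and none otherwise.
2 | 262, and φ(2) = 2 − 1 = 1.

1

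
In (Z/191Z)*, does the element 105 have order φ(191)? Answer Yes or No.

Yes

φ(191) = 191 − 1 = 190 = 2 · 5 · 19.
Test 105^(190/q) mod 191 for each prime factor q of 190:
105^95 ≡ 190 (mod 191)  [q = 2: ≢ 1 ✓]
105^38 ≡ 184 (mod 191)  [q = 5: ≢ 1 ✓]
105^10 ≡ 153 (mod 191)  [q = 19: ≢ 1 ✓]
None equal 1, so ord_191(105) = 190: 105 is a primitive root.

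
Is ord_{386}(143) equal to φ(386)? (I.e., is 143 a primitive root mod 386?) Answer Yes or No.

φ(386) = φ(2)·φ(193) = 1·192 = 192 = 2^6 · 3.
It suffices to check that the order of 143 is not a proper divisor of 192: compute 143^(192/q) for q ∈ {2, 3}.
143^96 ≡ 1 (mod 386)  [q = 2: ≡ 1 ✗]
143^64 ≡ 1 (mod 386)  [q = 3: ≡ 1 ✗]
143^96 ≡ 1 shows ord(143) | 96, strictly less than φ(386); not a primitive root.

No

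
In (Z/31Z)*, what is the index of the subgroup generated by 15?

ord(15) | φ(31) = 31 − 1 = 30 = 2 · 3 · 5.
Divisors of 30: 1, 2, 3, 5, 6, 10, 15, 30.
Check 15^d mod 31 for each divisor in increasing order:
15^1 ≡ 15
15^2 ≡ 8
15^3 ≡ 27
15^5 ≡ 30
15^6 ≡ 16
15^10 ≡ 1
Thus |⟨15⟩| = ord(15) = 10.
[(Z/31Z)^× : ⟨15⟩] = 30/10 = 3.

3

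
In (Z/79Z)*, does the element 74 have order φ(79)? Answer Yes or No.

φ(79) = 79 − 1 = 78 = 2 · 3 · 13.
An element g generates (Z/79Z)^× iff g^(78/q) ≢ 1 (mod 79) for each prime q ∈ {2, 3, 13}.
74^39 ≡ 78 (mod 79)  [q = 2: ≢ 1 ✓]
74^26 ≡ 55 (mod 79)  [q = 3: ≢ 1 ✓]
74^6 ≡ 62 (mod 79)  [q = 13: ≢ 1 ✓]
Every test exponent gives a nontrivial residue, hence 74 generates the full group.

Yes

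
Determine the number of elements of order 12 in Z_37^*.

4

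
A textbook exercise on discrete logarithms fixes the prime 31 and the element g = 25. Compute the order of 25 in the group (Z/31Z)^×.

3

Since 25 ∈ (Z/31Z)^×, its order divides φ(31) = 31 − 1 = 30 = 2 · 3 · 5.
Divisors of 30: 1, 2, 3, 5, 6, 10, 15, 30.
Compute 25^d (mod 31) for the divisors d until we hit 1:
25^1 ≡ 25 (mod 31)
25^2 ≡ 5 (mod 31)
25^3 ≡ 1 (mod 31) ✓
Hence ord(25) = 3.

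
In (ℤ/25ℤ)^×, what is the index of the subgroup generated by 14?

2

ord(14) | φ(25) = φ(5^2) = 5·(5−1) = 20 = 2^2 · 5.
Divisors of 20: 1, 2, 4, 5, 10, 20.
Test each divisor d:
14^1 ≡ 14
14^2 ≡ 21
14^4 ≡ 16
14^5 ≡ 24
14^10 ≡ 1
Thus |⟨14⟩| = ord(14) = 10.
Index = |(Z/25Z)^×| / |⟨14⟩| = 20 / 10 = 2.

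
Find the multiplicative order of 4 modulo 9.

Since 4 ∈ (Z/9Z)^×, its order divides φ(9) = φ(3^2) = 3·(3−1) = 6 = 2 · 3.
Divisors of 6: 1, 2, 3, 6.
Check 4^d mod 9 for each divisor in increasing order:
4^1 ≡ 4 (mod 9)
4^2 ≡ 7 (mod 9)
4^3 ≡ 1 (mod 9) ✓
Hence ord(4) = 3.

3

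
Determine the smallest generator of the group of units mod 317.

2

φ(317) = 317 − 1 = 316 = 2^2 · 79.
g is a primitive root iff g^(316/q) ≢ 1 (mod 317) for each prime q ∈ {2, 79}.
g = 2: 2^158 ≡ 316; 2^4 ≡ 16 — none is 1, so 2 is a primitive root.
The smallest primitive root modulo 317 is 2.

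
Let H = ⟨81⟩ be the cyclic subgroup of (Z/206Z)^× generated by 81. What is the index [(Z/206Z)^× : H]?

6

The order of 81 must divide φ(206) = φ(2)·φ(103) = 1·102 = 102 = 2 · 3 · 17.
Divisors of 102: 1, 2, 3, 6, 17, 34, 51, 102.
Compute 81^d (mod 206) for the divisors d until we hit 1:
81^1 ≡ 81
81^2 ≡ 175
81^3 ≡ 167
81^6 ≡ 79
81^17 ≡ 1
Thus |⟨81⟩| = ord(81) = 17.
[(Z/206Z)^× : ⟨81⟩] = 102/17 = 6.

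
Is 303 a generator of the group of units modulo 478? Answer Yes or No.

No

φ(478) = φ(2)·φ(239) = 1·238 = 238 = 2 · 7 · 17.
Test 303^(238/q) mod 478 for each prime factor q of 238:
303^119 ≡ 1 (mod 478)  [q = 2: ≡ 1 ✗]
303^34 ≡ 283 (mod 478)  [q = 7: ≢ 1 ✓]
303^14 ≡ 261 (mod 478)  [q = 17: ≢ 1 ✓]
303^119 ≡ 1 shows ord(303) | 119, strictly less than φ(478); not a primitive root.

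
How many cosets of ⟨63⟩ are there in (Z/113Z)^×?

2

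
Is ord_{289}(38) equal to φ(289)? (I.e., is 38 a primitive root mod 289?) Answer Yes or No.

No

φ(289) = φ(17^2) = 17·(17−1) = 272 = 2^4 · 17.
It suffices to check that the order of 38 is not a proper divisor of 272: compute 38^(272/q) for q ∈ {2, 17}.
38^136 ≡ 1 (mod 289)  [q = 2: ≡ 1 ✗]
38^16 ≡ 1 (mod 289)  [q = 17: ≡ 1 ✗]
Since 38^136 ≡ 1, the order of 38 divides 136 < 272, so 38 is not a primitive root.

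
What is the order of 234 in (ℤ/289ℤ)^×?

By Lagrange's theorem, ord_289(234) divides φ(289) = φ(17^2) = 17·(17−1) = 272 = 2^4 · 17.
Divisors of 272: 1, 2, 4, 8, 16, 17, 34, 68, 136, 272.
Compute 234^d (mod 289) for the divisors d until we hit 1:
234^1 ≡ 234 (mod 289)
234^2 ≡ 135 (mod 289)
234^4 ≡ 18 (mod 289)
234^8 ≡ 35 (mod 289)
234^16 ≡ 69 (mod 289)
234^17 ≡ 251 (mod 289)
234^34 ≡ 288 (mod 289)
234^68 ≡ 1 (mod 289) ✓
The smallest such exponent is 68, so the order of 234 is 68.

68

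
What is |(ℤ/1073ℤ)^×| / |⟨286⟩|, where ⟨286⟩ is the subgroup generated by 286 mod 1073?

24

ord(286) | φ(1073) = φ(29·37) = (29−1)·(37−1) = 28·36 = 1008 = 2^4 · 3^2 · 7.
Divisors of 1008: 1, 2, 3, 4, 6, 7, 8, 9, 12, 14, 16, 18, 21, 24, 28, 36, 42, 48, 56, 63, 72, 84, 112, 126, 144, 168, 252, 336, 504, 1008.
Check 286^d mod 1073 for each divisor in increasing order:
286^1 ≡ 286 (mod 1073)
286^2 ≡ 248 (mod 1073)
286^3 ≡ 110 (mod 1073)
286^4 ≡ 343 (mod 1073)
286^6 ≡ 297 (mod 1073)
286^7 ≡ 175 (mod 1073)
286^8 ≡ 692 (mod 1073)
286^9 ≡ 480 (mod 1073)
286^12 ≡ 223 (mod 1073)
286^14 ≡ 581 (mod 1073)
286^16 ≡ 306 (mod 1073)
286^18 ≡ 778 (mod 1073)
286^21 ≡ 813 (mod 1073)
286^24 ≡ 371 (mod 1073)
286^28 ≡ 639 (mod 1073)
286^36 ≡ 112 (mod 1073)
286^42 ≡ 1 (mod 1073) ✓
Thus |⟨286⟩| = ord(286) = 42.
Index = |(Z/1073Z)^×| / |⟨286⟩| = 1008 / 42 = 24.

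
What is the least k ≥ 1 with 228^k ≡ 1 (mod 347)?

The order of 228 must divide φ(347) = 347 − 1 = 346 = 2 · 173.
Divisors of 346: 1, 2, 173, 346.
Check 228^d mod 347 for each divisor in increasing order:
228^1 ≡ 228
228^2 ≡ 281
228^173 ≡ 346
228^346 ≡ 1
Hence ord(228) = 346.

346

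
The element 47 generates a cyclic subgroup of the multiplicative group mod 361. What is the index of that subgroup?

ord(47) | φ(361) = φ(19^2) = 19·(19−1) = 342 = 2 · 3^2 · 19.
Divisors of 342: 1, 2, 3, 6, 9, 18, 19, 38, 57, 114, 171, 342.
Compute 47^d (mod 361) for the divisors d until we hit 1:
47^1 ≡ 47 (mod 361)
47^2 ≡ 43 (mod 361)
47^3 ≡ 216 (mod 361)
47^6 ≡ 87 (mod 361)
47^9 ≡ 20 (mod 361)
47^18 ≡ 39 (mod 361)
47^19 ≡ 28 (mod 361)
47^38 ≡ 62 (mod 361)
47^57 ≡ 292 (mod 361)
47^114 ≡ 68 (mod 361)
47^171 ≡ 1 (mod 361) ✓
The order of 47 is 171, so the subgroup it generates has 171 elements.
[(Z/361Z)^× : ⟨47⟩] = 342/171 = 2.

2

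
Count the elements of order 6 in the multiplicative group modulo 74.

φ(74) = φ(2)·φ(37) = 1·36 = 36 = 2^2 · 3^2.
(Z/74Z)^× is cyclic (|G| = 36); a cyclic group of order m has exactly φ(d) elements of each order d | m, and none otherwise.
6 = 2 · 3 divides 36, and φ(6) = 2.

2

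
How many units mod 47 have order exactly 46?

φ(47) = 47 − 1 = 46 = 2 · 23.
(Z/47Z)^× is cyclic (|G| = 46); a cyclic group of order m has exactly φ(d) elements of each order d | m, and none otherwise.
46 = 2 · 23 divides 46, and φ(46) = 22.

22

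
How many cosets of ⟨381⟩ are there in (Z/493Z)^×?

The order of 381 must divide φ(493) = φ(17·29) = (17−1)·(29−1) = 16·28 = 448 = 2^6 · 7.
Divisors of 448: 1, 2, 4, 7, 8, 14, 16, 28, 32, 56, 64, 112, 224, 448.
Compute 381^d (mod 493) for the divisors d until we hit 1:
381^1 ≡ 381 (mod 493)
381^2 ≡ 219 (mod 493)
381^4 ≡ 140 (mod 493)
381^7 ≡ 318 (mod 493)
381^8 ≡ 373 (mod 493)
381^14 ≡ 59 (mod 493)
381^16 ≡ 103 (mod 493)
381^28 ≡ 30 (mod 493)
381^32 ≡ 256 (mod 493)
381^56 ≡ 407 (mod 493)
381^64 ≡ 460 (mod 493)
381^112 ≡ 1 (mod 493) ✓
So ord_493(381) = 112, hence |⟨381⟩| = 112.
The index is φ(493) / ord(381) = 448 / 112 = 4.

4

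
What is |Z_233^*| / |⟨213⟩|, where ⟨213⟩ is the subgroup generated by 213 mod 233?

Since 213 ∈ (Z/233Z)^×, its order divides φ(233) = 233 − 1 = 232 = 2^3 · 29.
Divisors of 232: 1, 2, 4, 8, 29, 58, 116, 232.
Check 213^d mod 233 for each divisor in increasing order:
213^1 ≡ 213 (mod 233)
213^2 ≡ 167 (mod 233)
213^4 ≡ 162 (mod 233)
213^8 ≡ 148 (mod 233)
213^29 ≡ 221 (mod 233)
213^58 ≡ 144 (mod 233)
213^116 ≡ 232 (mod 233)
213^232 ≡ 1 (mod 233) ✓
Thus |⟨213⟩| = ord(213) = 232.
[(Z/233Z)^× : ⟨213⟩] = 232/232 = 1.

1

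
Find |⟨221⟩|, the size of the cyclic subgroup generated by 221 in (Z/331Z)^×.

330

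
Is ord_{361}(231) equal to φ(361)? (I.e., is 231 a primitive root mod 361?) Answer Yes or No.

φ(361) = φ(19^2) = 19·(19−1) = 342 = 2 · 3^2 · 19.
231 is a primitive root mod 361 iff 231^(φ(361)/q) ≢ 1 for every prime q | φ(361), i.e. q ∈ {2, 3, 19}.
231^171 ≡ 360 (mod 361)  [q = 2: ≢ 1 ✓]
231^114 ≡ 292 (mod 361)  [q = 3: ≢ 1 ✓]
231^18 ≡ 267 (mod 361)  [q = 19: ≢ 1 ✓]
Every test exponent gives a nontrivial residue, hence 231 generates the full group.

Yes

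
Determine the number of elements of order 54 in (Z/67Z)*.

0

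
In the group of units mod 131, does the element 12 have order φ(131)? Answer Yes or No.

φ(131) = 131 − 1 = 130 = 2 · 5 · 13.
12 is a primitive root mod 131 iff 12^(φ(131)/q) ≢ 1 for every prime q | φ(131), i.e. q ∈ {2, 5, 13}.
12^65 ≡ 1 (mod 131)  [q = 2: ≡ 1 ✗]
12^26 ≡ 89 (mod 131)  [q = 5: ≢ 1 ✓]
12^10 ≡ 39 (mod 131)  [q = 13: ≢ 1 ✓]
12^65 ≡ 1 shows ord(12) | 65, strictly less than φ(131); not a primitive root.

No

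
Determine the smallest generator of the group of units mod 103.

φ(103) = 103 − 1 = 102 = 2 · 3 · 17.
g is a primitive root iff g^(102/q) ≢ 1 (mod 103) for each prime q ∈ {2, 3, 17}.
g = 2: 2^51 ≡ 1 — hits 1, so not a primitive root.
g = 3: 3^51 ≡ 102; 3^34 ≡ 1 — hits 1, so not a primitive root.
g = 4: 4^51 ≡ 1 — hits 1, so not a primitive root.
g = 5: 5^51 ≡ 102; 5^34 ≡ 56; 5^6 ≡ 72 — none is 1, so 5 is a primitive root.
Hence the least primitive root of 103 is 5.

5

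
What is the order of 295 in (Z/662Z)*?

The order of 295 must divide φ(662) = φ(2)·φ(331) = 1·330 = 330 = 2 · 3 · 5 · 11.
Divisors of 330: 1, 2, 3, 5, 6, 10, 11, 15, 22, 30, 33, 55, 66, 110, 165, 330.
Compute 295^d (mod 662) for the divisors d until we hit 1:
295^1 ≡ 295
295^2 ≡ 303
295^3 ≡ 15
295^5 ≡ 573
295^6 ≡ 225
295^10 ≡ 639
295^11 ≡ 497
295^15 ≡ 61
295^22 ≡ 83
295^30 ≡ 411
295^33 ≡ 207
295^55 ≡ 631
295^66 ≡ 481
295^110 ≡ 299
295^165 ≡ 661
295^330 ≡ 1
The smallest such exponent is 330, so the order of 295 is 330.

330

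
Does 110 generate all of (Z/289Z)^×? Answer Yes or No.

No

φ(289) = φ(17^2) = 17·(17−1) = 272 = 2^4 · 17.
Test 110^(272/q) mod 289 for each prime factor q of 272:
110^136 ≡ 1 (mod 289)  [q = 2: ≡ 1 ✗]
110^16 ≡ 1 (mod 289)  [q = 17: ≡ 1 ✗]
110^136 ≡ 1 shows ord(110) | 136, strictly less than φ(289); not a primitive root.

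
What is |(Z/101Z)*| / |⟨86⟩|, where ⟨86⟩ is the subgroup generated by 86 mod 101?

Since 86 ∈ (Z/101Z)^×, its order divides φ(101) = 101 − 1 = 100 = 2^2 · 5^2.
Divisors of 100: 1, 2, 4, 5, 10, 20, 25, 50, 100.
Compute 86^d (mod 101) for the divisors d until we hit 1:
86^1 ≡ 86 (mod 101)
86^2 ≡ 23 (mod 101)
86^4 ≡ 24 (mod 101)
86^5 ≡ 44 (mod 101)
86^10 ≡ 17 (mod 101)
86^20 ≡ 87 (mod 101)
86^25 ≡ 91 (mod 101)
86^50 ≡ 100 (mod 101)
86^100 ≡ 1 (mod 101) ✓
The order of 86 is 100, so the subgroup it generates has 100 elements.
Index = |(Z/101Z)^×| / |⟨86⟩| = 100 / 100 = 1.

1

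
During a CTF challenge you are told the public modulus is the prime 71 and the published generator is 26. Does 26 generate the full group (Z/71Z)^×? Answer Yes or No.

φ(71) = 71 − 1 = 70 = 2 · 5 · 7.
Test 26^(70/q) mod 71 for each prime factor q of 70:
26^35 ≡ 70 (mod 71)  [q = 2: ≢ 1 ✓]
26^14 ≡ 1 (mod 71)  [q = 5: ≡ 1 ✗]
26^10 ≡ 32 (mod 71)  [q = 7: ≢ 1 ✓]
The check at q = 5 fails, so 26 generates a proper subgroup.

No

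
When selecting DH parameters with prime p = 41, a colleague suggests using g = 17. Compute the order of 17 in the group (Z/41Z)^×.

The order of 17 must divide φ(41) = 41 − 1 = 40 = 2^3 · 5.
Divisors of 40: 1, 2, 4, 5, 8, 10, 20, 40.
Test each divisor d:
17^1 ≡ 17
17^2 ≡ 2
17^4 ≡ 4
17^5 ≡ 27
17^8 ≡ 16
17^10 ≡ 32
17^20 ≡ 40
17^40 ≡ 1
The smallest such exponent is 40, so the order of 17 is 40.

40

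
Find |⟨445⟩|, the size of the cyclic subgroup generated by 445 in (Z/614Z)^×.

306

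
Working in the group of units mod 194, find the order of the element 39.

Since 39 ∈ (Z/194Z)^×, its order divides φ(194) = φ(2)·φ(97) = 1·96 = 96 = 2^5 · 3.
Divisors of 96: 1, 2, 3, 4, 6, 8, 12, 16, 24, 32, 48, 96.
Evaluate successive powers at the divisors of 96:
39^1 ≡ 39
39^2 ≡ 163
39^3 ≡ 149
39^4 ≡ 185
39^6 ≡ 85
39^8 ≡ 81
39^12 ≡ 47
39^16 ≡ 159
39^24 ≡ 75
39^32 ≡ 61
39^48 ≡ 193
39^96 ≡ 1
Therefore the multiplicative order of 39 modulo 194 is 96.

96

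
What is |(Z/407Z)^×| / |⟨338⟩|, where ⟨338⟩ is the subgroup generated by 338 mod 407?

2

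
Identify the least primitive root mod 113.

φ(113) = 113 − 1 = 112 = 2^4 · 7.
g is a primitive root iff g^(112/q) ≢ 1 (mod 113) for each prime q ∈ {2, 7}.
g = 2: 2^56 ≡ 1 — hits 1, so not a primitive root.
g = 3: 3^56 ≡ 112; 3^16 ≡ 49 — none is 1, so 3 is a primitive root.
So 3 is the smallest generator of (Z/113Z)^×.

3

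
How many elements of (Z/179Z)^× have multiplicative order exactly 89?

φ(179) = 179 − 1 = 178 = 2 · 89.
In a cyclic group of order 178, there are φ(d) elements of order d for each divisor d of 178, and zero for non-divisors.
89 | 178, and φ(89) = 89 − 1 = 88.

88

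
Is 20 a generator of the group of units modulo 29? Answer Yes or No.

φ(29) = 29 − 1 = 28 = 2^2 · 7.
20 is a primitive root mod 29 iff 20^(φ(29)/q) ≢ 1 for every prime q | φ(29), i.e. q ∈ {2, 7}.
20^14 ≡ 1 (mod 29)  [q = 2: ≡ 1 ✗]
20^4 ≡ 7 (mod 29)  [q = 7: ≢ 1 ✓]
Since 20^14 ≡ 1, the order of 20 divides 14 < 28, so 20 is not a primitive root.

No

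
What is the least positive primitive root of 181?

φ(181) = 181 − 1 = 180 = 2^2 · 3^2 · 5.
Test candidates g = 2, 3, … against the prime factors q ∈ {2, 3, 5} of φ(181): g is a generator iff g^(180/q) ≢ 1 for every such q.
g = 2: 2^90 ≡ 180; 2^60 ≡ 48; 2^36 ≡ 59 — none is 1, so 2 is a primitive root.
Hence the least primitive root of 181 is 2.

2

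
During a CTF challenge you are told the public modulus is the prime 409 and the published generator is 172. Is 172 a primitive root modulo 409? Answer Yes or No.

Yes

φ(409) = 409 − 1 = 408 = 2^3 · 3 · 17.
Test 172^(408/q) mod 409 for each prime factor q of 408:
172^204 ≡ 408 (mod 409)  [q = 2: ≢ 1 ✓]
172^136 ≡ 53 (mod 409)  [q = 3: ≢ 1 ✓]
172^24 ≡ 30 (mod 409)  [q = 17: ≢ 1 ✓]
All checks pass, so 172 has order 408 and is a primitive root modulo 409.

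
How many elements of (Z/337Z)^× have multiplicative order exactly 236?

0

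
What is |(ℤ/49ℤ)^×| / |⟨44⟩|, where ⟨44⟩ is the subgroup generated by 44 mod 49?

2

The order of 44 must divide φ(49) = φ(7^2) = 7·(7−1) = 42 = 2 · 3 · 7.
Divisors of 42: 1, 2, 3, 6, 7, 14, 21, 42.
Evaluate successive powers at the divisors of 42:
44^1 ≡ 44 (mod 49)
44^2 ≡ 25 (mod 49)
44^3 ≡ 22 (mod 49)
44^6 ≡ 43 (mod 49)
44^7 ≡ 30 (mod 49)
44^14 ≡ 18 (mod 49)
44^21 ≡ 1 (mod 49) ✓
The order of 44 is 21, so the subgroup it generates has 21 elements.
The index is φ(49) / ord(44) = 42 / 21 = 2.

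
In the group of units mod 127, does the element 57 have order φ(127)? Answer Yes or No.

Yes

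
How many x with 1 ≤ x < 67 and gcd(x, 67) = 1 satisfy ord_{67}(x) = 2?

1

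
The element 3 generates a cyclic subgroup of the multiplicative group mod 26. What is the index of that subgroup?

4

Since 3 ∈ (Z/26Z)^×, its order divides φ(26) = φ(2)·φ(13) = 1·12 = 12 = 2^2 · 3.
Divisors of 12: 1, 2, 3, 4, 6, 12.
Check 3^d mod 26 for each divisor in increasing order:
3^1 ≡ 3
3^2 ≡ 9
3^3 ≡ 1
Thus |⟨3⟩| = ord(3) = 3.
[(Z/26Z)^× : ⟨3⟩] = 12/3 = 4.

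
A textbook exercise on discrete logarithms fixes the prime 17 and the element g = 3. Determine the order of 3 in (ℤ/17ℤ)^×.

16

The order of 3 must divide φ(17) = 17 − 1 = 16 = 2^4.
Divisors of 16: 1, 2, 4, 8, 16.
Evaluate successive powers at the divisors of 16:
3^1 ≡ 3 (mod 17)
3^2 ≡ 9 (mod 17)
3^4 ≡ 13 (mod 17)
3^8 ≡ 16 (mod 17)
3^16 ≡ 1 (mod 17) ✓
Therefore the multiplicative order of 3 modulo 17 is 16.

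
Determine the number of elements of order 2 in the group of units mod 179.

φ(179) = 179 − 1 = 178 = 2 · 89.
In a cyclic group of order 178, there are φ(d) elements of order d for each divisor d of 178, and zero for non-divisors.
2 | 178, and φ(2) = 2 − 1 = 1.

1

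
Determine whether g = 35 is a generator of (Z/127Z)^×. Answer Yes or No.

No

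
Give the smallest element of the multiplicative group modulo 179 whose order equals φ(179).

2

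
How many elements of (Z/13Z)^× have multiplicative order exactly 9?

0

φ(13) = 13 − 1 = 12 = 2^2 · 3.
(Z/13Z)^× is cyclic (|G| = 12); a cyclic group of order m has exactly φ(d) elements of each order d | m, and none otherwise.
Since 9 ∤ 12, the count is 0.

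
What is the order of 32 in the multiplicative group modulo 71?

7

The order of 32 must divide φ(71) = 71 − 1 = 70 = 2 · 5 · 7.
Divisors of 70: 1, 2, 5, 7, 10, 14, 35, 70.
Test each divisor d:
32^1 ≡ 32 (mod 71)
32^2 ≡ 30 (mod 71)
32^5 ≡ 45 (mod 71)
32^7 ≡ 1 (mod 71) ✓
The smallest such exponent is 7, so the order of 32 is 7.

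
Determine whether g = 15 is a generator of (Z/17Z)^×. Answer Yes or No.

No

φ(17) = 17 − 1 = 16 = 2^4.
An element g generates (Z/17Z)^× iff g^(16/q) ≢ 1 (mod 17) for each prime q ∈ {2}.
15^8 ≡ 1 (mod 17)  [q = 2: ≡ 1 ✗]
Since 15^8 ≡ 1, the order of 15 divides 8 < 16, so 15 is not a primitive root.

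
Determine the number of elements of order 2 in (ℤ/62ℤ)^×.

φ(62) = φ(2)·φ(31) = 1·30 = 30 = 2 · 3 · 5.
(Z/62Z)^× is cyclic (|G| = 30); a cyclic group of order m has exactly φ(d) elements of each order d | m, and none otherwise.
2 | 30, and φ(2) = 2 − 1 = 1.

1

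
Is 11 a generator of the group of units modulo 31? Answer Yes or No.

Yes

φ(31) = 31 − 1 = 30 = 2 · 3 · 5.
An element g generates (Z/31Z)^× iff g^(30/q) ≢ 1 (mod 31) for each prime q ∈ {2, 3, 5}.
11^15 ≡ 30 (mod 31)  [q = 2: ≢ 1 ✓]
11^10 ≡ 5 (mod 31)  [q = 3: ≢ 1 ✓]
11^6 ≡ 4 (mod 31)  [q = 5: ≢ 1 ✓]
Every test exponent gives a nontrivial residue, hence 11 generates the full group.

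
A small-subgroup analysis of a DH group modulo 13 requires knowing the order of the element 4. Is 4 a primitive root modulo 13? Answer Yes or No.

φ(13) = 13 − 1 = 12 = 2^2 · 3.
Test 4^(12/q) mod 13 for each prime factor q of 12:
4^6 ≡ 1 (mod 13)  [q = 2: ≡ 1 ✗]
4^4 ≡ 9 (mod 13)  [q = 3: ≢ 1 ✓]
Since 4^6 ≡ 1, the order of 4 divides 6 < 12, so 4 is not a primitive root.

No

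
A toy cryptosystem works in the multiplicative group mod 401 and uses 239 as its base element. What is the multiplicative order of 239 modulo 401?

40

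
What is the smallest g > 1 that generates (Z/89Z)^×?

φ(89) = 89 − 1 = 88 = 2^3 · 11.
Test candidates g = 2, 3, … against the prime factors q ∈ {2, 11} of φ(89): g is a generator iff g^(88/q) ≢ 1 for every such q.
g = 2: 2^44 ≡ 1 — hits 1, so not a primitive root.
g = 3: 3^44 ≡ 88; 3^8 ≡ 64 — none is 1, so 3 is a primitive root.
The smallest primitive root modulo 89 is 3.

3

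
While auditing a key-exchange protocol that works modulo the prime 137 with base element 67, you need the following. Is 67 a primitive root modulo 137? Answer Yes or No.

φ(137) = 137 − 1 = 136 = 2^3 · 17.
Test 67^(136/q) mod 137 for each prime factor q of 136:
67^68 ≡ 136 (mod 137)  [q = 2: ≢ 1 ✓]
67^8 ≡ 115 (mod 137)  [q = 17: ≢ 1 ✓]
Every test exponent gives a nontrivial residue, hence 67 generates the full group.

Yes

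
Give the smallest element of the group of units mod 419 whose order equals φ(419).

φ(419) = 419 − 1 = 418 = 2 · 11 · 19.
Test candidates g = 2, 3, … against the prime factors q ∈ {2, 11, 19} of φ(419): g is a generator iff g^(418/q) ≢ 1 for every such q.
g = 2: 2^209 ≡ 418; 2^38 ≡ 334; 2^22 ≡ 114 — none is 1, so 2 is a primitive root.
So 2 is the smallest generator of (Z/419Z)^×.

2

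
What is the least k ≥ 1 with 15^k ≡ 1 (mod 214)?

106

Since 15 ∈ (Z/214Z)^×, its order divides φ(214) = φ(2)·φ(107) = 1·106 = 106 = 2 · 53.
Divisors of 106: 1, 2, 53, 106.
Test each divisor d:
15^1 ≡ 15 (mod 214)
15^2 ≡ 11 (mod 214)
15^53 ≡ 213 (mod 214)
15^106 ≡ 1 (mod 214) ✓
Hence ord(15) = 106.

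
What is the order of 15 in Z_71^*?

35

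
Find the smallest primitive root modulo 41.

6

φ(41) = 41 − 1 = 40 = 2^3 · 5.
g is a primitive root iff g^(40/q) ≢ 1 (mod 41) for each prime q ∈ {2, 5}.
g = 2: 2^20 ≡ 1 — hits 1, so not a primitive root.
g = 3: 3^20 ≡ 40; 3^8 ≡ 1 — hits 1, so not a primitive root.
g = 4: 4^20 ≡ 1 — hits 1, so not a primitive root.
g = 5: 5^20 ≡ 1 — hits 1, so not a primitive root.
g = 6: 6^20 ≡ 40; 6^8 ≡ 10 — none is 1, so 6 is a primitive root.
The smallest primitive root modulo 41 is 6.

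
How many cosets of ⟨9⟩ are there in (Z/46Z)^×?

2

Since 9 ∈ (Z/46Z)^×, its order divides φ(46) = φ(2)·φ(23) = 1·22 = 22 = 2 · 11.
Divisors of 22: 1, 2, 11, 22.
Test each divisor d:
9^1 ≡ 9
9^2 ≡ 35
9^11 ≡ 1
So ord_46(9) = 11, hence |⟨9⟩| = 11.
Index = |(Z/46Z)^×| / |⟨9⟩| = 22 / 11 = 2.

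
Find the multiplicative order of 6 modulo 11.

10

ord(6) | φ(11) = 11 − 1 = 10 = 2 · 5.
Divisors of 10: 1, 2, 5, 10.
Test each divisor d:
6^1 ≡ 6 (mod 11)
6^2 ≡ 3 (mod 11)
6^5 ≡ 10 (mod 11)
6^10 ≡ 1 (mod 11) ✓
The smallest such exponent is 10, so the order of 6 is 10.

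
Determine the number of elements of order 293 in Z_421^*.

φ(421) = 421 − 1 = 420 = 2^2 · 3 · 5 · 7.
Since (Z/421Z)^× is cyclic of order 420, the number of elements of order d is φ(d) when d | 420 and 0 otherwise.
293 does not divide 420, so no element of (Z/421Z)^× has order 293.

0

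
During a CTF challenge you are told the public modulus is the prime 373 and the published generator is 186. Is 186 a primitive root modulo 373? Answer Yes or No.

φ(373) = 373 − 1 = 372 = 2^2 · 3 · 31.
Test 186^(372/q) mod 373 for each prime factor q of 372:
186^186 ≡ 372 (mod 373)  [q = 2: ≢ 1 ✓]
186^124 ≡ 88 (mod 373)  [q = 3: ≢ 1 ✓]
186^12 ≡ 213 (mod 373)  [q = 31: ≢ 1 ✓]
Every test exponent gives a nontrivial residue, hence 186 generates the full group.

Yes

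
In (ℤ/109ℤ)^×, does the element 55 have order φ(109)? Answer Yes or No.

No

φ(109) = 109 − 1 = 108 = 2^2 · 3^3.
It suffices to check that the order of 55 is not a proper divisor of 108: compute 55^(108/q) for q ∈ {2, 3}.
55^54 ≡ 108 (mod 109)  [q = 2: ≢ 1 ✓]
55^36 ≡ 1 (mod 109)  [q = 3: ≡ 1 ✗]
55^36 ≡ 1 shows ord(55) | 36, strictly less than φ(109); not a primitive root.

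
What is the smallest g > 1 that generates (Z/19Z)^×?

φ(19) = 19 − 1 = 18 = 2 · 3^2.
g is a primitive root iff g^(18/q) ≢ 1 (mod 19) for each prime q ∈ {2, 3}.
g = 2: 2^9 ≡ 18; 2^6 ≡ 7 — none is 1, so 2 is a primitive root.
The smallest primitive root modulo 19 is 2.

2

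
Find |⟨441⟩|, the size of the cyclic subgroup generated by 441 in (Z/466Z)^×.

Since 441 ∈ (Z/466Z)^×, its order divides φ(466) = φ(2)·φ(233) = 1·232 = 232 = 2^3 · 29.
Divisors of 232: 1, 2, 4, 8, 29, 58, 116, 232.
Test each divisor d:
441^1 ≡ 441
441^2 ≡ 159
441^4 ≡ 117
441^8 ≡ 175
441^29 ≡ 89
441^58 ≡ 465
441^116 ≡ 1
The smallest such exponent is 116, so the order of 441 is 116.

116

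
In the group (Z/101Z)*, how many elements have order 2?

1

φ(101) = 101 − 1 = 100 = 2^2 · 5^2.
(Z/101Z)^× is cyclic (|G| = 100); a cyclic group of order m has exactly φ(d) elements of each order d | m, and none otherwise.
2 | 100, and φ(2) = 2 − 1 = 1.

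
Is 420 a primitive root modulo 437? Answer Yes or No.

No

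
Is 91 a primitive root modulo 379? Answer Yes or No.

No

φ(379) = 379 − 1 = 378 = 2 · 3^3 · 7.
An element g generates (Z/379Z)^× iff g^(378/q) ≢ 1 (mod 379) for each prime q ∈ {2, 3, 7}.
91^189 ≡ 1 (mod 379)  [q = 2: ≡ 1 ✗]
91^126 ≡ 1 (mod 379)  [q = 3: ≡ 1 ✗]
91^54 ≡ 94 (mod 379)  [q = 7: ≢ 1 ✓]
The check at q = 2 fails, so 91 generates a proper subgroup.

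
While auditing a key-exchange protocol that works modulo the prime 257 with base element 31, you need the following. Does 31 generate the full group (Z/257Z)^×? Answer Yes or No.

φ(257) = 257 − 1 = 256 = 2^8.
31 is a primitive root mod 257 iff 31^(φ(257)/q) ≢ 1 for every prime q | φ(257), i.e. q ∈ {2}.
31^128 ≡ 1 (mod 257)  [q = 2: ≡ 1 ✗]
31^128 ≡ 1 shows ord(31) | 128, strictly less than φ(257); not a primitive root.

No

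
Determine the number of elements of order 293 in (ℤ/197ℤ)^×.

0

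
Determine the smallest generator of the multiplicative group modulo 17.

3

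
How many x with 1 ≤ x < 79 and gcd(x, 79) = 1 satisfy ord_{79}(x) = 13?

12

φ(79) = 79 − 1 = 78 = 2 · 3 · 13.
Since (Z/79Z)^× is cyclic of order 78, the number of elements of order d is φ(d) when d | 78 and 0 otherwise.
13 | 78, and φ(13) = 13 − 1 = 12.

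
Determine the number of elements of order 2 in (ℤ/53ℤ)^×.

1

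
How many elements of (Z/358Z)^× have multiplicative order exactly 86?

0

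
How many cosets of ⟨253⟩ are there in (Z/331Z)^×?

Since 253 ∈ (Z/331Z)^×, its order divides φ(331) = 331 − 1 = 330 = 2 · 3 · 5 · 11.
Divisors of 330: 1, 2, 3, 5, 6, 10, 11, 15, 22, 30, 33, 55, 66, 110, 165, 330.
Test each divisor d:
253^1 ≡ 253 (mod 331)
253^2 ≡ 126 (mod 331)
253^3 ≡ 102 (mod 331)
253^5 ≡ 274 (mod 331)
253^6 ≡ 143 (mod 331)
253^10 ≡ 270 (mod 331)
253^11 ≡ 124 (mod 331)
253^15 ≡ 167 (mod 331)
253^22 ≡ 150 (mod 331)
253^30 ≡ 85 (mod 331)
253^33 ≡ 64 (mod 331)
253^55 ≡ 1 (mod 331) ✓
So ord_331(253) = 55, hence |⟨253⟩| = 55.
[(Z/331Z)^× : ⟨253⟩] = 330/55 = 6.

6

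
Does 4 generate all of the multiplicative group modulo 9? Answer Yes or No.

No

φ(9) = φ(3^2) = 3·(3−1) = 6 = 2 · 3.
An element g generates (Z/9Z)^× iff g^(6/q) ≢ 1 (mod 9) for each prime q ∈ {2, 3}.
4^3 ≡ 1 (mod 9)  [q = 2: ≡ 1 ✗]
4^2 ≡ 7 (mod 9)  [q = 3: ≢ 1 ✓]
4^3 ≡ 1 shows ord(4) | 3, strictly less than φ(9); not a primitive root.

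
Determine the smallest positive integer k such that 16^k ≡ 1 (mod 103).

51

The order of 16 must divide φ(103) = 103 − 1 = 102 = 2 · 3 · 17.
Divisors of 102: 1, 2, 3, 6, 17, 34, 51, 102.
Compute 16^d (mod 103) for the divisors d until we hit 1:
16^1 ≡ 16
16^2 ≡ 50
16^3 ≡ 79
16^6 ≡ 61
16^17 ≡ 56
16^34 ≡ 46
16^51 ≡ 1
Therefore the multiplicative order of 16 modulo 103 is 51.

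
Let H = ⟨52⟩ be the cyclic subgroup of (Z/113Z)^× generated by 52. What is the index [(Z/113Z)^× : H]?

ord(52) | φ(113) = 113 − 1 = 112 = 2^4 · 7.
Divisors of 112: 1, 2, 4, 7, 8, 14, 16, 28, 56, 112.
Compute 52^d (mod 113) for the divisors d until we hit 1:
52^1 ≡ 52 (mod 113)
52^2 ≡ 105 (mod 113)
52^4 ≡ 64 (mod 113)
52^7 ≡ 44 (mod 113)
52^8 ≡ 28 (mod 113)
52^14 ≡ 15 (mod 113)
52^16 ≡ 106 (mod 113)
52^28 ≡ 112 (mod 113)
52^56 ≡ 1 (mod 113) ✓
Thus |⟨52⟩| = ord(52) = 56.
[(Z/113Z)^× : ⟨52⟩] = 112/56 = 2.

2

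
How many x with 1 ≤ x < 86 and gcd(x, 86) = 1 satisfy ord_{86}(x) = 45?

φ(86) = φ(2)·φ(43) = 1·42 = 42 = 2 · 3 · 7.
(Z/86Z)^× is cyclic (|G| = 42); a cyclic group of order m has exactly φ(d) elements of each order d | m, and none otherwise.
Here 42 is not a multiple of 45, so there are no elements of order 45.

0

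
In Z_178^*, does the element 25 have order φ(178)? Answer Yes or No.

No

φ(178) = φ(2)·φ(89) = 1·88 = 88 = 2^3 · 11.
25 is a primitive root mod 178 iff 25^(φ(178)/q) ≢ 1 for every prime q | φ(178), i.e. q ∈ {2, 11}.
25^44 ≡ 1 (mod 178)  [q = 2: ≡ 1 ✗]
25^8 ≡ 105 (mod 178)  [q = 11: ≢ 1 ✓]
Since 25^44 ≡ 1, the order of 25 divides 44 < 88, so 25 is not a primitive root.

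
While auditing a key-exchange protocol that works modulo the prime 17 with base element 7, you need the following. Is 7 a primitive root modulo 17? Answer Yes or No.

Yes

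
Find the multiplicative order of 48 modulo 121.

55

Since 48 ∈ (Z/121Z)^×, its order divides φ(121) = φ(11^2) = 11·(11−1) = 110 = 2 · 5 · 11.
Divisors of 110: 1, 2, 5, 10, 11, 22, 55, 110.
Compute 48^d (mod 121) for the divisors d until we hit 1:
48^1 ≡ 48 (mod 121)
48^2 ≡ 5 (mod 121)
48^5 ≡ 111 (mod 121)
48^10 ≡ 100 (mod 121)
48^11 ≡ 81 (mod 121)
48^22 ≡ 27 (mod 121)
48^55 ≡ 1 (mod 121) ✓
Therefore the multiplicative order of 48 modulo 121 is 55.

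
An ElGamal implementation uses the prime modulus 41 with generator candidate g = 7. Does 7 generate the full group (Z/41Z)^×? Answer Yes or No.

Yes

φ(41) = 41 − 1 = 40 = 2^3 · 5.
Test 7^(40/q) mod 41 for each prime factor q of 40:
7^20 ≡ 40 (mod 41)  [q = 2: ≢ 1 ✓]
7^8 ≡ 37 (mod 41)  [q = 5: ≢ 1 ✓]
Every test exponent gives a nontrivial residue, hence 7 generates the full group.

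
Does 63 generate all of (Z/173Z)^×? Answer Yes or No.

Yes

φ(173) = 173 − 1 = 172 = 2^2 · 43.
An element g generates (Z/173Z)^× iff g^(172/q) ≢ 1 (mod 173) for each prime q ∈ {2, 43}.
63^86 ≡ 172 (mod 173)  [q = 2: ≢ 1 ✓]
63^4 ≡ 100 (mod 173)  [q = 43: ≢ 1 ✓]
None equal 1, so ord_173(63) = 172: 63 is a primitive root.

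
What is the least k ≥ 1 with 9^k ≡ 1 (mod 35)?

6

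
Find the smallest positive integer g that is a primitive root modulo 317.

φ(317) = 317 − 1 = 316 = 2^2 · 79.
g is a primitive root iff g^(316/q) ≢ 1 (mod 317) for each prime q ∈ {2, 79}.
g = 2: 2^158 ≡ 316; 2^4 ≡ 16 — none is 1, so 2 is a primitive root.
So 2 is the smallest generator of (Z/317Z)^×.

2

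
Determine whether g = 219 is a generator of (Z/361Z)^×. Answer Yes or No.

Yes

φ(361) = φ(19^2) = 19·(19−1) = 342 = 2 · 3^2 · 19.
Test 219^(342/q) mod 361 for each prime factor q of 342:
219^171 ≡ 360 (mod 361)  [q = 2: ≢ 1 ✓]
219^114 ≡ 68 (mod 361)  [q = 3: ≢ 1 ✓]
219^18 ≡ 229 (mod 361)  [q = 19: ≢ 1 ✓]
Every test exponent gives a nontrivial residue, hence 219 generates the full group.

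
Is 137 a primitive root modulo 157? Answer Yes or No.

φ(157) = 157 − 1 = 156 = 2^2 · 3 · 13.
137 is a primitive root mod 157 iff 137^(φ(157)/q) ≢ 1 for every prime q | φ(157), i.e. q ∈ {2, 3, 13}.
137^78 ≡ 156 (mod 157)  [q = 2: ≢ 1 ✓]
137^52 ≡ 12 (mod 157)  [q = 3: ≢ 1 ✓]
137^12 ≡ 46 (mod 157)  [q = 13: ≢ 1 ✓]
Every test exponent gives a nontrivial residue, hence 137 generates the full group.

Yes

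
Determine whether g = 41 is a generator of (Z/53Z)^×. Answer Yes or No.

φ(53) = 53 − 1 = 52 = 2^2 · 13.
An element g generates (Z/53Z)^× iff g^(52/q) ≢ 1 (mod 53) for each prime q ∈ {2, 13}.
41^26 ≡ 52 (mod 53)  [q = 2: ≢ 1 ✓]
41^4 ≡ 13 (mod 53)  [q = 13: ≢ 1 ✓]
All checks pass, so 41 has order 52 and is a primitive root modulo 53.

Yes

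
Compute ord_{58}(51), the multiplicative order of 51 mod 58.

ord(51) | φ(58) = φ(2)·φ(29) = 1·28 = 28 = 2^2 · 7.
Divisors of 28: 1, 2, 4, 7, 14, 28.
Compute 51^d (mod 58) for the divisors d until we hit 1:
51^1 ≡ 51 (mod 58)
51^2 ≡ 49 (mod 58)
51^4 ≡ 23 (mod 58)
51^7 ≡ 57 (mod 58)
51^14 ≡ 1 (mod 58) ✓
So ord_58(51) = 14.

14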